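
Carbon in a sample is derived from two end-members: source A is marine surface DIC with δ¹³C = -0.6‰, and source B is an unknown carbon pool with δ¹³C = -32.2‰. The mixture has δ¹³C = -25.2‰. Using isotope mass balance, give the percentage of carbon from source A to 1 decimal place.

22.2%

δ_mix = f_A·δ_A + (1 − f_A)·δ_B  ⇒  f_A = (δ_mix − δ_B)/(δ_A − δ_B)
f_A = (-25.2 − (-32.2)) / (-0.6 − (-32.2))
f_A = 7.0 / 31.6 = 0.2215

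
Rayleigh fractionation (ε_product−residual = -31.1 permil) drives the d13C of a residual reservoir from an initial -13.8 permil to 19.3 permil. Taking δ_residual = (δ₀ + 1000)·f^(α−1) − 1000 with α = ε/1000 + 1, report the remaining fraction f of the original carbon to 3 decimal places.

0.346

α − 1 = ε/1000 = -0.0311
(δ_res + 1000)/(δ₀ + 1000) = (19.3 + 1000)/(-13.8 + 1000) = 1019.3/986.2 = 1.033563
f = 1.033563^(1/-0.0311) = exp(ln(1.033563)/-0.0311) = exp(0.03301/-0.0311)
f = exp(-1.0615) = 0.3459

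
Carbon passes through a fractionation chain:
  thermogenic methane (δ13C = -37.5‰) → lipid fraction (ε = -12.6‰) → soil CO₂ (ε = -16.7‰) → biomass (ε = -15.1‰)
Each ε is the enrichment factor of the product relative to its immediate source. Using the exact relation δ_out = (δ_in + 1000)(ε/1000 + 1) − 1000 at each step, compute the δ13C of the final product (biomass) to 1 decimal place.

step 1: δ = (-37.50 + 1000)·(-12.6/1000 + 1) − 1000 = -49.63‰
step 2: δ = (-49.63 + 1000)·(-16.7/1000 + 1) − 1000 = -65.50‰
step 3: δ = (-65.50 + 1000)·(-15.1/1000 + 1) − 1000 = -79.61‰

-79.6‰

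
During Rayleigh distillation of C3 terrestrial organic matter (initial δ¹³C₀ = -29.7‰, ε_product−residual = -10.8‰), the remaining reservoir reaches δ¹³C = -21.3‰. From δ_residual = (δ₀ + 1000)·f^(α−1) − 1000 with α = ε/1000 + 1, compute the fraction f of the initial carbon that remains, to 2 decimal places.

α − 1 = ε/1000 = -0.0108
(δ_res + 1000)/(δ₀ + 1000) = (-21.3 + 1000)/(-29.7 + 1000) = 978.7/970.3 = 1.008657
f = 1.008657^(1/-0.0108) = exp(ln(1.008657)/-0.0108) = exp(0.00862/-0.0108)
f = exp(-0.7981) = 0.4502

0.45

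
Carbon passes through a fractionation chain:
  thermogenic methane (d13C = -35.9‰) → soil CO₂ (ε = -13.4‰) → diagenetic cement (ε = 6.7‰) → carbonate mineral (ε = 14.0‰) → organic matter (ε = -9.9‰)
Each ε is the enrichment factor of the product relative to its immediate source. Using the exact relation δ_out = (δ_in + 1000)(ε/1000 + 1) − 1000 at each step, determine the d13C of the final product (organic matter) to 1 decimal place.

-38.7‰

step 1: δ = (-35.90 + 1000)·(-13.4/1000 + 1) − 1000 = -48.82‰
step 2: δ = (-48.82 + 1000)·(6.7/1000 + 1) − 1000 = -42.45‰
step 3: δ = (-42.45 + 1000)·(14.0/1000 + 1) − 1000 = -29.04‰
step 4: δ = (-29.04 + 1000)·(-9.9/1000 + 1) − 1000 = -38.65‰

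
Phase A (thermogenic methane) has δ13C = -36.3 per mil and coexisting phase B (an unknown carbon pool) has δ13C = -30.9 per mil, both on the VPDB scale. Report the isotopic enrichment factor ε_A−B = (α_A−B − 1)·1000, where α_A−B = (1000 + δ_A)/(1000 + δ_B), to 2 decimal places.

α_A−B = (1000 + -36.3) / (1000 + -30.9) = 963.7 / 969.1 = 0.994428
ε_A−B = (0.994428 − 1) × 1000 = -5.572 per mil
(The approximation ε ≈ δ_A − δ_B would give -5.4 per mil.)

-5.57 per mil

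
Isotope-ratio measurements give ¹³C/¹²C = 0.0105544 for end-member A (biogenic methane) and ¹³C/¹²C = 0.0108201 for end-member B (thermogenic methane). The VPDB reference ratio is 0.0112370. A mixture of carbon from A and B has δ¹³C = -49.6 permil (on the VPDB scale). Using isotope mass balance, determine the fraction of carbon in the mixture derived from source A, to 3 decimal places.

0.529

δ_A = (0.0105544/0.0112370 − 1)×1000 = (0.939254 − 1)×1000 = -60.746 permil
δ_B = (0.0108201/0.0112370 − 1)×1000 = (0.962899 − 1)×1000 = -37.101 permil
f_A = (δ_mix − δ_B)/(δ_A − δ_B) = (-49.6 − (-37.101))/(-60.746 − (-37.101))
f_A = -12.499 / -23.645 = 0.5286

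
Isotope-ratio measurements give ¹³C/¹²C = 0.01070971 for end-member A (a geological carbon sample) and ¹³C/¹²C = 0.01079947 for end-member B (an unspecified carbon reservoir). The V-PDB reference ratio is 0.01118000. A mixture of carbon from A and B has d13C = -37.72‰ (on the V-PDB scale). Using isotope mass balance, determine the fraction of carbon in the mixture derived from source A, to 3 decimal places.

δ_A = (0.01070971/0.01118000 − 1)×1000 = (0.957935 − 1)×1000 = -42.065‰
δ_B = (0.01079947/0.01118000 − 1)×1000 = (0.965963 − 1)×1000 = -34.037‰
f_A = (δ_mix − δ_B)/(δ_A − δ_B) = (-37.72 − (-34.037))/(-42.065 − (-34.037))
f_A = -3.683 / -8.029 = 0.4588

0.459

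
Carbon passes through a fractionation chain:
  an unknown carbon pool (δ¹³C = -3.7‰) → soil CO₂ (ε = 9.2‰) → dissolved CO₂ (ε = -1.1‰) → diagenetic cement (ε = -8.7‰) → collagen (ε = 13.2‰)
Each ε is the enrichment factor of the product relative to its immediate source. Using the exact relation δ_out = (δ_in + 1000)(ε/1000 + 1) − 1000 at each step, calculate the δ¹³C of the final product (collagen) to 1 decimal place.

8.8‰

step 1: δ = (-3.70 + 1000)·(9.2/1000 + 1) − 1000 = 5.47‰
step 2: δ = (5.47 + 1000)·(-1.1/1000 + 1) − 1000 = 4.36‰
step 3: δ = (4.36 + 1000)·(-8.7/1000 + 1) − 1000 = -4.38‰
step 4: δ = (-4.38 + 1000)·(13.2/1000 + 1) − 1000 = 8.76‰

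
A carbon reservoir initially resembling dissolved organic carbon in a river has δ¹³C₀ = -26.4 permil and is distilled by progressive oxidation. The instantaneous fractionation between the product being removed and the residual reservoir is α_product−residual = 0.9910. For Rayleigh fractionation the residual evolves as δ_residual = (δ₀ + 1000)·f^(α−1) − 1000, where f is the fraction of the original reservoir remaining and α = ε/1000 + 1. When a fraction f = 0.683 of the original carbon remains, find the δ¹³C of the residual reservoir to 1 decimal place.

Rayleigh residual: δ_res = (δ₀ + 1000)·f^(α−1) − 1000
α − 1 = -0.00900
f^(α−1) = 0.683^(-0.00900) = 1.003437
δ_res = (-26.4 + 1000) × 1.003437 − 1000 = 976.946 − 1000 = -23.05 permil

-23.1 permil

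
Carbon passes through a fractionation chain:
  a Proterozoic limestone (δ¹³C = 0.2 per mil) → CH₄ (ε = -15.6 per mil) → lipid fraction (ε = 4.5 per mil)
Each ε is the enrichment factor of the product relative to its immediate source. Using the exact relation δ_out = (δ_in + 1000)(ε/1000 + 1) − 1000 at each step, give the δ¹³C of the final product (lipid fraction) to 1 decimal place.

step 1: δ = (0.20 + 1000)·(-15.6/1000 + 1) − 1000 = -15.40 per mil
step 2: δ = (-15.40 + 1000)·(4.5/1000 + 1) − 1000 = -10.97 per mil

-11.0 per mil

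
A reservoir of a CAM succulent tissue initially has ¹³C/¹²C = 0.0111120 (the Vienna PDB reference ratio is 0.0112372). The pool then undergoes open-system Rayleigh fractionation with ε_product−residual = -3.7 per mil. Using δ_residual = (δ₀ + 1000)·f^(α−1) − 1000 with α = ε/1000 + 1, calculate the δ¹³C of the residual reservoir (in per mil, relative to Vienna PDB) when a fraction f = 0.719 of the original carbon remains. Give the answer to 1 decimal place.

δ₀ = (0.0111120/0.0112372 − 1)×1000 = (0.988858 − 1)×1000 = -11.142 per mil
α − 1 = ε/1000 = -0.0037
f^(α−1) = 0.719^(-0.0037) = 1.001221
δ_res = (-11.142 + 1000) × 1.001221 − 1000 = 990.066 − 1000 = -9.93 per mil

-9.9 per mil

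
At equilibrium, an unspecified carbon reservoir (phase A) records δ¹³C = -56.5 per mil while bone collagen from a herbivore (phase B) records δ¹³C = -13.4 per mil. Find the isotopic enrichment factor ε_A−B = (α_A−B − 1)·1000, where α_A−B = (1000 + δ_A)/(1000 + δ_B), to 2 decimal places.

α_A−B = (1000 + -56.5) / (1000 + -13.4) = 943.5 / 986.6 = 0.956315
ε_A−B = (0.956315 − 1) × 1000 = -43.685 per mil
(The approximation ε ≈ δ_A − δ_B would give -43.1 per mil.)

-43.69 per mil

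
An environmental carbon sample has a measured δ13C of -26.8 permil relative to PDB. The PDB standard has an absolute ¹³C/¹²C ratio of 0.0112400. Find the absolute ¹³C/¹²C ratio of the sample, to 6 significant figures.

0.0109388

R_sample = R_standard × (δ13C/1000 + 1)
R_sample = 0.0112400 × (-26.8/1000 + 1) = 0.0112400 × 0.973200
R_sample = 0.0109388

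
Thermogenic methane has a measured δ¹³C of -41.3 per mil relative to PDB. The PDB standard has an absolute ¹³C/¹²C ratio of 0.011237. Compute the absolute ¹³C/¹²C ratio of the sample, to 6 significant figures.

R_sample = R_standard × (δ¹³C/1000 + 1)
R_sample = 0.011237 × (-41.3/1000 + 1) = 0.011237 × 0.958700
R_sample = 0.0107729

0.0107729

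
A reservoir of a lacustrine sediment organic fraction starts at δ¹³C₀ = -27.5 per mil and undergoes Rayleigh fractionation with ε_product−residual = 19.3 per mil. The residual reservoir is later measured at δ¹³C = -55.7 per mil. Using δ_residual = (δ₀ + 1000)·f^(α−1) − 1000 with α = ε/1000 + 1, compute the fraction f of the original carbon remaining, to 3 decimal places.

α − 1 = ε/1000 = 0.0193
(δ_res + 1000)/(δ₀ + 1000) = (-55.7 + 1000)/(-27.5 + 1000) = 944.3/972.5 = 0.971003
f = 0.971003^(1/0.0193) = exp(ln(0.971003)/0.0193) = exp(-0.02943/0.0193)
f = exp(-1.5247) = 0.2177

0.218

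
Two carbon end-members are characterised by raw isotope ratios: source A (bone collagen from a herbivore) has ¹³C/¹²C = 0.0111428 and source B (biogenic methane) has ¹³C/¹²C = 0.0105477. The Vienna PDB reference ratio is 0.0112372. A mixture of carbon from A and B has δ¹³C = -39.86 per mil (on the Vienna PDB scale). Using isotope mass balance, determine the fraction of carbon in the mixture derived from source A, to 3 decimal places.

δ_A = (0.0111428/0.0112372 − 1)×1000 = (0.991599 − 1)×1000 = -8.401 per mil
δ_B = (0.0105477/0.0112372 − 1)×1000 = (0.938641 − 1)×1000 = -61.359 per mil
f_A = (δ_mix − δ_B)/(δ_A − δ_B) = (-39.86 − (-61.359))/(-8.401 − (-61.359))
f_A = 21.499 / 52.958 = 0.4060

0.406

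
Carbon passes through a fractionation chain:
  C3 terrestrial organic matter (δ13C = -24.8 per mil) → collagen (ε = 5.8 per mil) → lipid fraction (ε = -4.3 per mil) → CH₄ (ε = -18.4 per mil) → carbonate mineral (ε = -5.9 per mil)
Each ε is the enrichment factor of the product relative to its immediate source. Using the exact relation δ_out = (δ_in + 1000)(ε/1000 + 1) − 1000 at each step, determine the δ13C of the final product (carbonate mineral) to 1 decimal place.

-47.0 per mil

step 1: δ = (-24.80 + 1000)·(5.8/1000 + 1) − 1000 = -19.14 per mil
step 2: δ = (-19.14 + 1000)·(-4.3/1000 + 1) − 1000 = -23.36 per mil
step 3: δ = (-23.36 + 1000)·(-18.4/1000 + 1) − 1000 = -41.33 per mil
step 4: δ = (-41.33 + 1000)·(-5.9/1000 + 1) − 1000 = -46.99 per mil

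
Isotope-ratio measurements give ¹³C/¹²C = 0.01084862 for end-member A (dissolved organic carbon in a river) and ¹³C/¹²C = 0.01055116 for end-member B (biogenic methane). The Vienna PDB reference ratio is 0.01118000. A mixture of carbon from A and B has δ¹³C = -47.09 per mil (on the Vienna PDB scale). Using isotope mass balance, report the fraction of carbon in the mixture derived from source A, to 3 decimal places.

δ_A = (0.01084862/0.01118000 − 1)×1000 = (0.970360 − 1)×1000 = -29.640 per mil
δ_B = (0.01055116/0.01118000 − 1)×1000 = (0.943753 − 1)×1000 = -56.247 per mil
f_A = (δ_mix − δ_B)/(δ_A − δ_B) = (-47.09 − (-56.247))/(-29.640 − (-56.247))
f_A = 9.157 / 26.606 = 0.3442

0.344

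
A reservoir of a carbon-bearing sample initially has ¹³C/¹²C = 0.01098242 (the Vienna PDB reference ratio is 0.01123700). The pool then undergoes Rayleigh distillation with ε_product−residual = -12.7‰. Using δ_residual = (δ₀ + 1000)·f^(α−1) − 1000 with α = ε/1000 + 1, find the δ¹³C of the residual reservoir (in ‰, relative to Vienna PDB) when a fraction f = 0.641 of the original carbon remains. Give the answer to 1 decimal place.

-17.1‰

δ₀ = (0.01098242/0.01123700 − 1)×1000 = (0.977344 − 1)×1000 = -22.656‰
α − 1 = ε/1000 = -0.0127
f^(α−1) = 0.641^(-0.0127) = 1.005664
δ_res = (-22.656 + 1000) × 1.005664 − 1000 = 982.880 − 1000 = -17.12‰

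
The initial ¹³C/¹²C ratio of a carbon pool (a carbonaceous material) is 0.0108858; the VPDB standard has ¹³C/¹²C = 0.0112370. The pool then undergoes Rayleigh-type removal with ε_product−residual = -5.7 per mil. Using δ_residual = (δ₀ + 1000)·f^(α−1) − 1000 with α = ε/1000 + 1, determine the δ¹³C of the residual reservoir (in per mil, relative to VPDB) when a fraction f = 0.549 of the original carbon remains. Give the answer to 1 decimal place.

-27.9 per mil

δ₀ = (0.0108858/0.0112370 − 1)×1000 = (0.968746 − 1)×1000 = -31.254 per mil
α − 1 = ε/1000 = -0.0057
f^(α−1) = 0.549^(-0.0057) = 1.003424
δ_res = (-31.254 + 1000) × 1.003424 − 1000 = 972.063 − 1000 = -27.94 per mil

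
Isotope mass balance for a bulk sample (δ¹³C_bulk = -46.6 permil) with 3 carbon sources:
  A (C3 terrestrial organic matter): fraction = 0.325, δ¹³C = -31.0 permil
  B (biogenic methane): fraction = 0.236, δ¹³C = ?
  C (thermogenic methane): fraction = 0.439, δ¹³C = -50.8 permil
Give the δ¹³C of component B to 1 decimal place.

Isotope mass balance: δ_bulk = Σ fᵢ·δᵢ.
-46.6 = 0.325×(-31.0) + 0.236×δ_B + 0.439×(-50.8)
0.236·δ_B = -46.6 − (-32.376) = -14.224
δ_B = -14.224 / 0.236 = -60.27 permil

-60.3 permil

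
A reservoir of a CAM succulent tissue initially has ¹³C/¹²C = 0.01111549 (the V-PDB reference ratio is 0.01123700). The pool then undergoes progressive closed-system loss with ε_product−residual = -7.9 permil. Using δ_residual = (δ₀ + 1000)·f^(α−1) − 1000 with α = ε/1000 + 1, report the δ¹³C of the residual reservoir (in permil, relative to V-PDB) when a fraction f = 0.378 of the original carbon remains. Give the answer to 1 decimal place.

δ₀ = (0.01111549/0.01123700 − 1)×1000 = (0.989187 − 1)×1000 = -10.813 permil
α − 1 = ε/1000 = -0.0079
f^(α−1) = 0.378^(-0.0079) = 1.007715
δ_res = (-10.813 + 1000) × 1.007715 − 1000 = 996.818 − 1000 = -3.18 permil

-3.2 permil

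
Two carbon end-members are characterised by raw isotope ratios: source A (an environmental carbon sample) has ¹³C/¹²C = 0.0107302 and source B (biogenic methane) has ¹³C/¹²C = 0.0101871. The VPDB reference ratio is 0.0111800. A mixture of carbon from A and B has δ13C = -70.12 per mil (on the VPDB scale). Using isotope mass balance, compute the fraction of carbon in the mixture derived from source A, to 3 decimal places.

0.385

δ_A = (0.0107302/0.0111800 − 1)×1000 = (0.959767 − 1)×1000 = -40.233 per mil
δ_B = (0.0101871/0.0111800 − 1)×1000 = (0.911190 − 1)×1000 = -88.810 per mil
f_A = (δ_mix − δ_B)/(δ_A − δ_B) = (-70.12 − (-88.810))/(-40.233 − (-88.810))
f_A = 18.690 / 48.578 = 0.3848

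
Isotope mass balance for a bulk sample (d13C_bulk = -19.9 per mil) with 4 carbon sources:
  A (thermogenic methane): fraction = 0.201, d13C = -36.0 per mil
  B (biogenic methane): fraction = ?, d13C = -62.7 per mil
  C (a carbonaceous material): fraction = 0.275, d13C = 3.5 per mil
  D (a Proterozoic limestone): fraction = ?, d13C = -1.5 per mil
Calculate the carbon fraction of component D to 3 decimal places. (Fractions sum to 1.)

0.314

Let f_D and f_B be the unknown fractions; fractions sum to 1 so f_D + f_B = 0.524.
Mass balance: Σ fᵢ·δᵢ = δ_bulk ⇒ f_D·(-1.5) + f_B·(-62.7) = -19.9 − (-6.274) = -13.626
Substitute f_B = 0.524 − f_D:
f_D·(-1.5 − -62.7) = -13.626 − 0.524×(-62.7) = 19.228
f_D = 19.228 / 61.2 = 0.3142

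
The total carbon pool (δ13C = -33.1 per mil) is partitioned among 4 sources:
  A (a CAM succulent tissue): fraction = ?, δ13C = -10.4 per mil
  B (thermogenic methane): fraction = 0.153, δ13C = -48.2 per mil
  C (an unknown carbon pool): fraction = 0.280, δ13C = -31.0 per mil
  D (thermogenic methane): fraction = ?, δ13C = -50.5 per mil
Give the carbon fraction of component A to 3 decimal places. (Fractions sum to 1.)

0.289

Let f_A and f_D be the unknown fractions; fractions sum to 1 so f_A + f_D = 0.567.
Mass balance: Σ fᵢ·δᵢ = δ_bulk ⇒ f_A·(-10.4) + f_D·(-50.5) = -33.1 − (-16.055) = -17.045
Substitute f_D = 0.567 − f_A:
f_A·(-10.4 − -50.5) = -17.045 − 0.567×(-50.5) = 11.588
f_A = 11.588 / 40.1 = 0.2890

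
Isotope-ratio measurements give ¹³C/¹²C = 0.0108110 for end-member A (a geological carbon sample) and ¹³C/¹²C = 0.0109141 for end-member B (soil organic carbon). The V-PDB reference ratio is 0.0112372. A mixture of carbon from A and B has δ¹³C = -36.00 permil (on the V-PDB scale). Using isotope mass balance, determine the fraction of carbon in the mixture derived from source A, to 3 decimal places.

0.790

δ_A = (0.0108110/0.0112372 − 1)×1000 = (0.962072 − 1)×1000 = -37.928 permil
δ_B = (0.0109141/0.0112372 − 1)×1000 = (0.971247 − 1)×1000 = -28.753 permil
f_A = (δ_mix − δ_B)/(δ_A − δ_B) = (-36.00 − (-28.753))/(-37.928 − (-28.753))
f_A = -7.247 / -9.175 = 0.7899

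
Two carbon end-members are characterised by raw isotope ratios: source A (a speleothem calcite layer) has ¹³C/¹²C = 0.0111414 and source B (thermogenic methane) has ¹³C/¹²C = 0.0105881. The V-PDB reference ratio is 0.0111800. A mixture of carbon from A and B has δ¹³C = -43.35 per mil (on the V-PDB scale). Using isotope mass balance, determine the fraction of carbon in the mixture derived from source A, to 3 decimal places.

δ_A = (0.0111414/0.0111800 − 1)×1000 = (0.996547 − 1)×1000 = -3.453 per mil
δ_B = (0.0105881/0.0111800 − 1)×1000 = (0.947057 − 1)×1000 = -52.943 per mil
f_A = (δ_mix − δ_B)/(δ_A − δ_B) = (-43.35 − (-52.943))/(-3.453 − (-52.943))
f_A = 9.593 / 49.490 = 0.1938

0.194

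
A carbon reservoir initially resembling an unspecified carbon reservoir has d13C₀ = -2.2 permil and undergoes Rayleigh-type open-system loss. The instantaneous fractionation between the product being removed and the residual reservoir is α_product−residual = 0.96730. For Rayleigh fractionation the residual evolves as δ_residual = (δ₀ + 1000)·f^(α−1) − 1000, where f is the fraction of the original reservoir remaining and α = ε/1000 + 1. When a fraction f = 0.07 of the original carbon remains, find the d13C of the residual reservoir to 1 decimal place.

88.5 permil

Rayleigh residual: δ_res = (δ₀ + 1000)·f^(α−1) − 1000
α − 1 = -0.03270
f^(α−1) = 0.07^(-0.03270) = 1.090851
δ_res = (-2.2 + 1000) × 1.090851 − 1000 = 1088.451 − 1000 = 88.45 permil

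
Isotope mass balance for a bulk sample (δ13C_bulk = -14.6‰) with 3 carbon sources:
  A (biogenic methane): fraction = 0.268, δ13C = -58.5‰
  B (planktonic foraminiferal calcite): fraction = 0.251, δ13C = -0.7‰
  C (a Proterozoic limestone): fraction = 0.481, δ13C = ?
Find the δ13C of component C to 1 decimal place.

2.6‰

Isotope mass balance: δ_bulk = Σ fᵢ·δᵢ.
-14.6 = 0.268×(-58.5) + 0.251×(-0.7) + 0.481×δ_C
0.481·δ_C = -14.6 − (-15.854) = 1.254
δ_C = 1.254 / 0.481 = 2.61‰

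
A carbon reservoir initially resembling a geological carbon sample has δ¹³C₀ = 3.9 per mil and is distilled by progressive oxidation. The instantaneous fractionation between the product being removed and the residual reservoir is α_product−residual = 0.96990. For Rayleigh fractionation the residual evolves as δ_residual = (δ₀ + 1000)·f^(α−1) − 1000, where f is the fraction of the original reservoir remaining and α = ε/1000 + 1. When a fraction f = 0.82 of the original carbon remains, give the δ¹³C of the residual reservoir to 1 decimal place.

9.9 per mil

Rayleigh residual: δ_res = (δ₀ + 1000)·f^(α−1) − 1000
α − 1 = -0.03010
f^(α−1) = 0.82^(-0.03010) = 1.005991
δ_res = (3.9 + 1000) × 1.005991 − 1000 = 1009.915 − 1000 = 9.91 per mil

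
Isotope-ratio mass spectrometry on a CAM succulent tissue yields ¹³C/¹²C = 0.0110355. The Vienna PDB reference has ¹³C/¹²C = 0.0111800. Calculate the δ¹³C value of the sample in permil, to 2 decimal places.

δ¹³C = (R_sample / R_standard − 1) × 1000
R_sample / R_standard = 0.0110355 / 0.0111800 = 0.987075
δ¹³C = (0.987075 − 1) × 1000 = -12.925 permil

-12.92 permil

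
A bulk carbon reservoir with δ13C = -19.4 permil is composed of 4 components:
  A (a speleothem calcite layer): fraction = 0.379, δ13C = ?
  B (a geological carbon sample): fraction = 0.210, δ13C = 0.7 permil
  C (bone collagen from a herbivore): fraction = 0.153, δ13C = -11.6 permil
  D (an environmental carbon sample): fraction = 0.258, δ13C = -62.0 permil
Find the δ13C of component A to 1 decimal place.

Isotope mass balance: δ_bulk = Σ fᵢ·δᵢ.
-19.4 = 0.379×δ_A + 0.210×(0.7) + 0.153×(-11.6) + 0.258×(-62.0)
0.379·δ_A = -19.4 − (-17.624) = -1.776
δ_A = -1.776 / 0.379 = -4.69 permil

-4.7 permil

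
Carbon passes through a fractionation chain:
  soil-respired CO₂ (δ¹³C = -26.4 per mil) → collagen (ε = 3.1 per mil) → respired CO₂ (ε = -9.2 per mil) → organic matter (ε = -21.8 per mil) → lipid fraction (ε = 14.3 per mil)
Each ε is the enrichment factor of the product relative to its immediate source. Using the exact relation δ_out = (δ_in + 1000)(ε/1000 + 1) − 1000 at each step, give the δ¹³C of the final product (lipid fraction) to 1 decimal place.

step 1: δ = (-26.40 + 1000)·(3.1/1000 + 1) − 1000 = -23.38 per mil
step 2: δ = (-23.38 + 1000)·(-9.2/1000 + 1) − 1000 = -32.37 per mil
step 3: δ = (-32.37 + 1000)·(-21.8/1000 + 1) − 1000 = -53.46 per mil
step 4: δ = (-53.46 + 1000)·(14.3/1000 + 1) − 1000 = -39.93 per mil

-39.9 per mil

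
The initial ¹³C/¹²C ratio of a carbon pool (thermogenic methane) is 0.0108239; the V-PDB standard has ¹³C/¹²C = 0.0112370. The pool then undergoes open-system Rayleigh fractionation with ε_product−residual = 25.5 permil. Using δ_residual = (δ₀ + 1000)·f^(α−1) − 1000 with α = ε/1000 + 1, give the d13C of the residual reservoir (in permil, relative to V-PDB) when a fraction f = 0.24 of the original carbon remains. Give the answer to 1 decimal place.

δ₀ = (0.0108239/0.0112370 − 1)×1000 = (0.963238 − 1)×1000 = -36.762 permil
α − 1 = ε/1000 = 0.0255
f^(α−1) = 0.24^(0.0255) = 0.964263
δ_res = (-36.762 + 1000) × 0.964263 − 1000 = 928.814 − 1000 = -71.19 permil

-71.2 permil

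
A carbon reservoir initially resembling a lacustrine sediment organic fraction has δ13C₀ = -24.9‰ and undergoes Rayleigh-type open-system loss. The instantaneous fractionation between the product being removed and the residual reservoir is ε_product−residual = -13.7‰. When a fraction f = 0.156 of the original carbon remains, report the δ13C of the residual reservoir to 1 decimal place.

0.2‰

Rayleigh residual: δ_res = (δ₀ + 1000)·f^(α−1) − 1000
α = ε/1000 + 1 = 0.98630, so α − 1 = -0.01370
f^(α−1) = 0.156^(-0.01370) = 1.025780
δ_res = (-24.9 + 1000) × 1.025780 − 1000 = 1000.238 − 1000 = 0.24‰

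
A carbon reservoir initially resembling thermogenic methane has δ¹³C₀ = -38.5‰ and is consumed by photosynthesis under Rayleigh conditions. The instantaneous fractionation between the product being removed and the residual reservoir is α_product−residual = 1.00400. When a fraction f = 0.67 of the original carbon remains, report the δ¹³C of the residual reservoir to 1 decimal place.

Rayleigh residual: δ_res = (δ₀ + 1000)·f^(α−1) − 1000
α − 1 = 0.00400
f^(α−1) = 0.67^(0.00400) = 0.998399
δ_res = (-38.5 + 1000) × 0.998399 − 1000 = 959.961 − 1000 = -40.04‰

-40.0‰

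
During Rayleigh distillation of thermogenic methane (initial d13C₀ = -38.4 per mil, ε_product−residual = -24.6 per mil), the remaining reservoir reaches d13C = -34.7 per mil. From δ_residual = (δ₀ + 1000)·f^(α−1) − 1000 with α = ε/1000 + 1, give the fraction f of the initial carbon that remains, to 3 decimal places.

0.855

α − 1 = ε/1000 = -0.0246
(δ_res + 1000)/(δ₀ + 1000) = (-34.7 + 1000)/(-38.4 + 1000) = 965.3/961.6 = 1.003848
f = 1.003848^(1/-0.0246) = exp(ln(1.003848)/-0.0246) = exp(0.00384/-0.0246)
f = exp(-0.1561) = 0.8555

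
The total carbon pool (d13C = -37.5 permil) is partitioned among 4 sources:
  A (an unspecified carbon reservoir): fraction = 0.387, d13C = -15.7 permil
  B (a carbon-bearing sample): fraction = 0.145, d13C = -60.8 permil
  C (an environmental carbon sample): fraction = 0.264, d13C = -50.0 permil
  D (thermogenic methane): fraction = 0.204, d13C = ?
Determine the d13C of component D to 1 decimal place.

-46.1 permil

Isotope mass balance: δ_bulk = Σ fᵢ·δᵢ.
-37.5 = 0.387×(-15.7) + 0.145×(-60.8) + 0.264×(-50.0) + 0.204×δ_D
0.204·δ_D = -37.5 − (-28.092) = -9.408
δ_D = -9.408 / 0.204 = -46.12 permil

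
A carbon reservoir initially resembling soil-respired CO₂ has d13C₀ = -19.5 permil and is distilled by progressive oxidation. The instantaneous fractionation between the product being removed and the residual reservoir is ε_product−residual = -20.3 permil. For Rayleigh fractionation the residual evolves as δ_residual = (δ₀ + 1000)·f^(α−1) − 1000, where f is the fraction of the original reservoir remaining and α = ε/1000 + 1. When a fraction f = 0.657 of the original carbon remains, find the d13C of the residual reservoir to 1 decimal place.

Rayleigh residual: δ_res = (δ₀ + 1000)·f^(α−1) − 1000
α = ε/1000 + 1 = 0.97970, so α − 1 = -0.02030
f^(α−1) = 0.657^(-0.02030) = 1.008564
δ_res = (-19.5 + 1000) × 1.008564 − 1000 = 988.897 − 1000 = -11.10 permil

-11.1 permil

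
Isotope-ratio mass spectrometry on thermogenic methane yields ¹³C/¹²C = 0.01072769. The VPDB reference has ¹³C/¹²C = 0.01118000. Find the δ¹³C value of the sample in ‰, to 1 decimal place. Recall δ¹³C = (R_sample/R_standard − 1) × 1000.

-40.5‰

δ¹³C = (R_sample / R_standard − 1) × 1000
R_sample / R_standard = 0.01072769 / 0.01118000 = 0.959543
δ¹³C = (0.959543 − 1) × 1000 = -40.46‰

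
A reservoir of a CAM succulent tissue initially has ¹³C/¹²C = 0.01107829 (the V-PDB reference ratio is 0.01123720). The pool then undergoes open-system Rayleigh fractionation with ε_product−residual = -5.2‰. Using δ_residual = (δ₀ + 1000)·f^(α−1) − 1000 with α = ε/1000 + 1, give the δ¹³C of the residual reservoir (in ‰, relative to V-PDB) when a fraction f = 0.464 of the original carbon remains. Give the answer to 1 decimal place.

δ₀ = (0.01107829/0.01123720 − 1)×1000 = (0.985859 − 1)×1000 = -14.141‰
α − 1 = ε/1000 = -0.0052
f^(α−1) = 0.464^(-0.0052) = 1.004001
δ_res = (-14.141 + 1000) × 1.004001 − 1000 = 989.803 − 1000 = -10.20‰

-10.2‰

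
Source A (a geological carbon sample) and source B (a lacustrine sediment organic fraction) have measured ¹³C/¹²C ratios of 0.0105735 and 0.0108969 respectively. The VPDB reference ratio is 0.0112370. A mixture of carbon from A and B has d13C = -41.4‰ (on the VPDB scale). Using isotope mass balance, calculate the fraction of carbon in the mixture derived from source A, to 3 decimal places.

δ_A = (0.0105735/0.0112370 − 1)×1000 = (0.940954 − 1)×1000 = -59.046‰
δ_B = (0.0108969/0.0112370 − 1)×1000 = (0.969734 − 1)×1000 = -30.266‰
f_A = (δ_mix − δ_B)/(δ_A − δ_B) = (-41.4 − (-30.266))/(-59.046 − (-30.266))
f_A = -11.134 / -28.780 = 0.3869

0.387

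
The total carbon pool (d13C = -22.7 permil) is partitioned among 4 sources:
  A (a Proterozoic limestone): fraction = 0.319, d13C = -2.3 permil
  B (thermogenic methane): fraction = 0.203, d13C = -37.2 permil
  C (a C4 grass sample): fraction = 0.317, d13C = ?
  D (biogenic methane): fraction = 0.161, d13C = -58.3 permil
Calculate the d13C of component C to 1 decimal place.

-15.9 permil

Isotope mass balance: δ_bulk = Σ fᵢ·δᵢ.
-22.7 = 0.319×(-2.3) + 0.203×(-37.2) + 0.317×δ_C + 0.161×(-58.3)
0.317·δ_C = -22.7 − (-17.672) = -5.028
δ_C = -5.028 / 0.317 = -15.86 permil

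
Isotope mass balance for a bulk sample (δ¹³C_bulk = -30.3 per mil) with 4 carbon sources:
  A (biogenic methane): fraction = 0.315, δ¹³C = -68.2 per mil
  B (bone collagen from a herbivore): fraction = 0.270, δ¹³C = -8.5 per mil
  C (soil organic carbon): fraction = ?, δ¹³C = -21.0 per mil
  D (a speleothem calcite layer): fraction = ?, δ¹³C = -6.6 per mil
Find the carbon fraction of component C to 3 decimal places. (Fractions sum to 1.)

Let f_C and f_D be the unknown fractions; fractions sum to 1 so f_C + f_D = 0.415.
Mass balance: Σ fᵢ·δᵢ = δ_bulk ⇒ f_C·(-21.0) + f_D·(-6.6) = -30.3 − (-23.778) = -6.522
Substitute f_D = 0.415 − f_C:
f_C·(-21.0 − -6.6) = -6.522 − 0.415×(-6.6) = -3.783
f_C = -3.783 / -14.4 = 0.2627

0.263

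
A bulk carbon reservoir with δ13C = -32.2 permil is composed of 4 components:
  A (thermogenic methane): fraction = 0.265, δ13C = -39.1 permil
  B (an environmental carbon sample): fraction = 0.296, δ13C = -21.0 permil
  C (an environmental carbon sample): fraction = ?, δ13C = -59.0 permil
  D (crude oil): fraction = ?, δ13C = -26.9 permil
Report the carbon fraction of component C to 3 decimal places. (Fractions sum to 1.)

Let f_C and f_D be the unknown fractions; fractions sum to 1 so f_C + f_D = 0.439.
Mass balance: Σ fᵢ·δᵢ = δ_bulk ⇒ f_C·(-59.0) + f_D·(-26.9) = -32.2 − (-16.578) = -15.623
Substitute f_D = 0.439 − f_C:
f_C·(-59.0 − -26.9) = -15.623 − 0.439×(-26.9) = -3.813
f_C = -3.813 / -32.1 = 0.1188

0.119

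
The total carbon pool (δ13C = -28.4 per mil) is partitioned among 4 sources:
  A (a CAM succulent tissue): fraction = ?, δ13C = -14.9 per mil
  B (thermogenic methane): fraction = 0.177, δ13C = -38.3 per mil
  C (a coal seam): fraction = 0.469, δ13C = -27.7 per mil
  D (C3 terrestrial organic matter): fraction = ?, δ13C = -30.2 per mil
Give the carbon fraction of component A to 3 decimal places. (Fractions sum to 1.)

0.135

Let f_A and f_D be the unknown fractions; fractions sum to 1 so f_A + f_D = 0.354.
Mass balance: Σ fᵢ·δᵢ = δ_bulk ⇒ f_A·(-14.9) + f_D·(-30.2) = -28.4 − (-19.770) = -8.630
Substitute f_D = 0.354 − f_A:
f_A·(-14.9 − -30.2) = -8.630 − 0.354×(-30.2) = 2.061
f_A = 2.061 / 15.3 = 0.1347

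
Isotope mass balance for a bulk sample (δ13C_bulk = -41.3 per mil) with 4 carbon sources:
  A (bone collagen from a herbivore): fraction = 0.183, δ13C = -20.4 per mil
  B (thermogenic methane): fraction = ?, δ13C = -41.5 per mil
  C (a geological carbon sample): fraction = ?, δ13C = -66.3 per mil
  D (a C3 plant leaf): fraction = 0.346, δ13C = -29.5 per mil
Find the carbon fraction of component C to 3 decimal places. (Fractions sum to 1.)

0.315

Let f_C and f_B be the unknown fractions; fractions sum to 1 so f_C + f_B = 0.471.
Mass balance: Σ fᵢ·δᵢ = δ_bulk ⇒ f_C·(-66.3) + f_B·(-41.5) = -41.3 − (-13.940) = -27.360
Substitute f_B = 0.471 − f_C:
f_C·(-66.3 − -41.5) = -27.360 − 0.471×(-41.5) = -7.813
f_C = -7.813 / -24.8 = 0.3151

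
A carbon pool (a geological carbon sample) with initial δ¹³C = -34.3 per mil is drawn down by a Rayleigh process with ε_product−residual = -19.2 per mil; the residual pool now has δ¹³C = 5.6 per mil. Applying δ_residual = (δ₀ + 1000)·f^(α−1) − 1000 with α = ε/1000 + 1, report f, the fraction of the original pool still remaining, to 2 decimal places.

0.12

α − 1 = ε/1000 = -0.0192
(δ_res + 1000)/(δ₀ + 1000) = (5.6 + 1000)/(-34.3 + 1000) = 1005.6/965.7 = 1.041317
f = 1.041317^(1/-0.0192) = exp(ln(1.041317)/-0.0192) = exp(0.04049/-0.0192)
f = exp(-2.1087) = 0.1214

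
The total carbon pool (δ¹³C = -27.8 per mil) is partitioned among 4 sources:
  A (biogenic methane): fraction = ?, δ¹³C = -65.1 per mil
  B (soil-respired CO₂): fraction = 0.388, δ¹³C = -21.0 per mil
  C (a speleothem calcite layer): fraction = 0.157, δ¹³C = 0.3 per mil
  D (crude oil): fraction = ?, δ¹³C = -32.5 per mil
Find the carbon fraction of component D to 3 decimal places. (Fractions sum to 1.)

Let f_D and f_A be the unknown fractions; fractions sum to 1 so f_D + f_A = 0.455.
Mass balance: Σ fᵢ·δᵢ = δ_bulk ⇒ f_D·(-32.5) + f_A·(-65.1) = -27.8 − (-8.101) = -19.699
Substitute f_A = 0.455 − f_D:
f_D·(-32.5 − -65.1) = -19.699 − 0.455×(-65.1) = 9.921
f_D = 9.921 / 32.6 = 0.3043

0.304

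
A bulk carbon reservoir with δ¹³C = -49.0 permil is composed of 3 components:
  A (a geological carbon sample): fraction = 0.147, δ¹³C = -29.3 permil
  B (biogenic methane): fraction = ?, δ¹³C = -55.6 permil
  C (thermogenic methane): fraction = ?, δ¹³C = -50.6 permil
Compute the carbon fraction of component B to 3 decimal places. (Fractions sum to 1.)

0.306

Let f_B and f_C be the unknown fractions; fractions sum to 1 so f_B + f_C = 0.853.
Mass balance: Σ fᵢ·δᵢ = δ_bulk ⇒ f_B·(-55.6) + f_C·(-50.6) = -49.0 − (-4.307) = -44.693
Substitute f_C = 0.853 − f_B:
f_B·(-55.6 − -50.6) = -44.693 − 0.853×(-50.6) = -1.531
f_B = -1.531 / -5.0 = 0.3062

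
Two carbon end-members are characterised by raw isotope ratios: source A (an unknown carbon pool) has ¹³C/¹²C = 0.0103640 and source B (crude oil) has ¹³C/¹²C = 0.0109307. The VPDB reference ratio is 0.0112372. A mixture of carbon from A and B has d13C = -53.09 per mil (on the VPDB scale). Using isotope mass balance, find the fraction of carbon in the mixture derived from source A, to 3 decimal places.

0.512

δ_A = (0.0103640/0.0112372 − 1)×1000 = (0.922294 − 1)×1000 = -77.706 per mil
δ_B = (0.0109307/0.0112372 − 1)×1000 = (0.972725 − 1)×1000 = -27.275 per mil
f_A = (δ_mix − δ_B)/(δ_A − δ_B) = (-53.09 − (-27.275))/(-77.706 − (-27.275))
f_A = -25.815 / -50.431 = 0.5119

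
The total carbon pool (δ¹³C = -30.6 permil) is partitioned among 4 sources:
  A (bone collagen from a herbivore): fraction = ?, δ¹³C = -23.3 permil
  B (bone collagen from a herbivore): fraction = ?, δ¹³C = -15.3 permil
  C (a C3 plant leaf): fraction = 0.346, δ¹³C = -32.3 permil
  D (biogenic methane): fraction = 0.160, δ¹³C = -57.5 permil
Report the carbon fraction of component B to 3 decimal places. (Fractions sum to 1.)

0.161

Let f_B and f_A be the unknown fractions; fractions sum to 1 so f_B + f_A = 0.494.
Mass balance: Σ fᵢ·δᵢ = δ_bulk ⇒ f_B·(-15.3) + f_A·(-23.3) = -30.6 − (-20.376) = -10.224
Substitute f_A = 0.494 − f_B:
f_B·(-15.3 − -23.3) = -10.224 − 0.494×(-23.3) = 1.286
f_B = 1.286 / 8.0 = 0.1607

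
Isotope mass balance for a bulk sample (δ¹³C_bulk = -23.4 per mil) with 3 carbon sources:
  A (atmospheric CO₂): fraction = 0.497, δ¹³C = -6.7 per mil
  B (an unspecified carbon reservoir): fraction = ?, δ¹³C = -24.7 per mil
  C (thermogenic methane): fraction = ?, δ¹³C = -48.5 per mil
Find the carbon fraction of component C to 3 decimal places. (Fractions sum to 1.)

Let f_C and f_B be the unknown fractions; fractions sum to 1 so f_C + f_B = 0.503.
Mass balance: Σ fᵢ·δᵢ = δ_bulk ⇒ f_C·(-48.5) + f_B·(-24.7) = -23.4 − (-3.330) = -20.070
Substitute f_B = 0.503 − f_C:
f_C·(-48.5 − -24.7) = -20.070 − 0.503×(-24.7) = -7.646
f_C = -7.646 / -23.8 = 0.3213

0.321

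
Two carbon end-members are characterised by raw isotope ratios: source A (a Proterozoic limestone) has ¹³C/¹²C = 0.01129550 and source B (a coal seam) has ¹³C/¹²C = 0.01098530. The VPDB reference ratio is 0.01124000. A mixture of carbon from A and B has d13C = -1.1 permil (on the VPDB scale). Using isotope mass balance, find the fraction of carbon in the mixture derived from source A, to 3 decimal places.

0.781

δ_A = (0.01129550/0.01124000 − 1)×1000 = (1.004938 − 1)×1000 = 4.938 permil
δ_B = (0.01098530/0.01124000 − 1)×1000 = (0.977340 − 1)×1000 = -22.660 permil
f_A = (δ_mix − δ_B)/(δ_A − δ_B) = (-1.1 − (-22.660))/(4.938 − (-22.660))
f_A = 21.560 / 27.598 = 0.7812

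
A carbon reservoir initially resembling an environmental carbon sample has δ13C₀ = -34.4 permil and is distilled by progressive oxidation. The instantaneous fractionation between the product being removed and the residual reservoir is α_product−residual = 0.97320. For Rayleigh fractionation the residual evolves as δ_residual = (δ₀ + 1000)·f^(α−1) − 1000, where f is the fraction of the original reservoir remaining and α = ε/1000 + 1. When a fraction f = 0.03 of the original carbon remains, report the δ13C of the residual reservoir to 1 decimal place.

Rayleigh residual: δ_res = (δ₀ + 1000)·f^(α−1) − 1000
α − 1 = -0.02680
f^(α−1) = 0.03^(-0.02680) = 1.098533
δ_res = (-34.4 + 1000) × 1.098533 − 1000 = 1060.744 − 1000 = 60.74 permil

60.7 permil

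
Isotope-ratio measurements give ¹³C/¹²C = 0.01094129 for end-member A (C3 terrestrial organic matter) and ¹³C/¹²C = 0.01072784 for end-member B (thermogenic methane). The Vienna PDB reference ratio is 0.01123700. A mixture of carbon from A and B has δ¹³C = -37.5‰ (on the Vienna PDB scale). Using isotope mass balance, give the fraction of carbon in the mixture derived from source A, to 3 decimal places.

0.411

δ_A = (0.01094129/0.01123700 − 1)×1000 = (0.973684 − 1)×1000 = -26.316‰
δ_B = (0.01072784/0.01123700 − 1)×1000 = (0.954689 − 1)×1000 = -45.311‰
f_A = (δ_mix − δ_B)/(δ_A − δ_B) = (-37.5 − (-45.311))/(-26.316 − (-45.311))
f_A = 7.811 / 18.995 = 0.4112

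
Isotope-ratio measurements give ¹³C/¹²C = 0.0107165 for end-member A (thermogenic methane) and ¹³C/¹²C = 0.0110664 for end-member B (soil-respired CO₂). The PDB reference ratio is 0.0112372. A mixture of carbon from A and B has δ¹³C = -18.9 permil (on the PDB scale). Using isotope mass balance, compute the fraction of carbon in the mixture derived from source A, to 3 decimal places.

δ_A = (0.0107165/0.0112372 − 1)×1000 = (0.953663 − 1)×1000 = -46.337 permil
δ_B = (0.0110664/0.0112372 − 1)×1000 = (0.984800 − 1)×1000 = -15.200 permil
f_A = (δ_mix − δ_B)/(δ_A − δ_B) = (-18.9 − (-15.200))/(-46.337 − (-15.200))
f_A = -3.700 / -31.138 = 0.1188

0.119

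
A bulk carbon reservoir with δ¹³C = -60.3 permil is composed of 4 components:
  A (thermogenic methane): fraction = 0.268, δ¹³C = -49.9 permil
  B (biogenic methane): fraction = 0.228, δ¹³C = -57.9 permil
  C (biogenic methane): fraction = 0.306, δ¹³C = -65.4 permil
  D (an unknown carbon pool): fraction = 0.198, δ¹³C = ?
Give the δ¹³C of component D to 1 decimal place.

-69.3 permil

Isotope mass balance: δ_bulk = Σ fᵢ·δᵢ.
-60.3 = 0.268×(-49.9) + 0.228×(-57.9) + 0.306×(-65.4) + 0.198×δ_D
0.198·δ_D = -60.3 − (-46.587) = -13.713
δ_D = -13.713 / 0.198 = -69.26 permil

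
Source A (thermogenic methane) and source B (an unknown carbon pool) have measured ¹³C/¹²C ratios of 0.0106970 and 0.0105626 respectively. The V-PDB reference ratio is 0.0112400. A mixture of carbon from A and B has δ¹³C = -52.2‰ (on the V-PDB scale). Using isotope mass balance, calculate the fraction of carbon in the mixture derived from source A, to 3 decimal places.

0.675

δ_A = (0.0106970/0.0112400 − 1)×1000 = (0.951690 − 1)×1000 = -48.310‰
δ_B = (0.0105626/0.0112400 − 1)×1000 = (0.939733 − 1)×1000 = -60.267‰
f_A = (δ_mix − δ_B)/(δ_A − δ_B) = (-52.2 − (-60.267))/(-48.310 − (-60.267))
f_A = 8.067 / 11.957 = 0.6746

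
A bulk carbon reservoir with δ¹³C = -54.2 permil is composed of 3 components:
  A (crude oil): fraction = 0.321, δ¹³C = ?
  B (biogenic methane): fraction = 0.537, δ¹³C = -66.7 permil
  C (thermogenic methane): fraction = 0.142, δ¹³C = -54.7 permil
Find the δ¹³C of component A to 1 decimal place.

Isotope mass balance: δ_bulk = Σ fᵢ·δᵢ.
-54.2 = 0.321×δ_A + 0.537×(-66.7) + 0.142×(-54.7)
0.321·δ_A = -54.2 − (-43.585) = -10.615
δ_A = -10.615 / 0.321 = -33.07 permil

-33.1 permil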